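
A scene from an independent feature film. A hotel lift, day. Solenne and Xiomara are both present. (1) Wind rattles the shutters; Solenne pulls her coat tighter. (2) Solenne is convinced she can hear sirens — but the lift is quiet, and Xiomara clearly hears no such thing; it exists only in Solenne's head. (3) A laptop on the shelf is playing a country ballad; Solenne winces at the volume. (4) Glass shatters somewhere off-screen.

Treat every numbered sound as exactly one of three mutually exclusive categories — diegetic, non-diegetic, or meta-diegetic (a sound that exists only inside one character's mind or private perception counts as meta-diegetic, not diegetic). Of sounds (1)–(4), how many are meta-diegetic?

1

(1) it's the actual ambient sound of the location → diegetic.
(2) is meta-diegetic: Solenne alone 'hears' it — an imagined sound, not present in the space.
(3) the music comes from an on-screen device that Solenne responds to → diegetic.
(4) the sound comes from glass physically present in the location → diegetic.
Meta-diegetic: (2) — that's 1.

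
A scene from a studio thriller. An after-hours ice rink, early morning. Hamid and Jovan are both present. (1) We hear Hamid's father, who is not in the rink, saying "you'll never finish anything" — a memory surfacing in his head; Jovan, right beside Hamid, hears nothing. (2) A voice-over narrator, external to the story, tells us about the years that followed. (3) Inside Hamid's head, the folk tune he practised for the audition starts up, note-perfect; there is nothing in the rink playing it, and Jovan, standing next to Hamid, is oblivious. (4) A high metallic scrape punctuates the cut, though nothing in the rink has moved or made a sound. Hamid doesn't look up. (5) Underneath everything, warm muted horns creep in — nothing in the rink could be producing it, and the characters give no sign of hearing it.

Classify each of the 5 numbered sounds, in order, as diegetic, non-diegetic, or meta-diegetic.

(1) is meta-diegetic: a remembered line, private to Hamid — not present in the room, not audible to Jovan.
Sound (2): commentary laid over the scene from outside the fiction, so non-diegetic.
(3) is meta-diegetic: remembered music, private to Hamid — Jovan is oblivious because it isn't in the room.
(4) is non-diegetic: it's a sound-design accent with no in-world source; no one in the scene can hear it.
(5) nothing in the rink produces it and the characters don't hear it — pure soundtrack → non-diegetic.

meta-diegetic, non-diegetic, meta-diegetic, non-diegetic, non-diegetic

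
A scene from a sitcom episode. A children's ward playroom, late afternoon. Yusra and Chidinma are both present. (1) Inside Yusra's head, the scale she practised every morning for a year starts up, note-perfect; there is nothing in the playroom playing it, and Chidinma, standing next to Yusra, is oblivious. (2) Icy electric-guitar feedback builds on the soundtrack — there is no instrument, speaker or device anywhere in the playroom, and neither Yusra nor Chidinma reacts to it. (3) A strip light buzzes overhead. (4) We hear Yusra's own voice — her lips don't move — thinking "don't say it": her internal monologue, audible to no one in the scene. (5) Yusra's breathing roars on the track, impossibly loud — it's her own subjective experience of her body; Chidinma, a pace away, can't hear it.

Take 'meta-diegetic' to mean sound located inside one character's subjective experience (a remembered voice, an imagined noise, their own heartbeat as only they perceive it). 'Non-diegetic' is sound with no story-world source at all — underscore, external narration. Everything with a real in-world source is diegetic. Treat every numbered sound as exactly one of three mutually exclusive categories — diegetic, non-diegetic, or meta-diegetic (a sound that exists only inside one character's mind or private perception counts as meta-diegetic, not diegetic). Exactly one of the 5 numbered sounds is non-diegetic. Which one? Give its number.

2

(1) is meta-diegetic: it lives in Yusra's subjectivity, not in the playroom.
(2) it has no source in the story world and no character can hear it — it's underscore → non-diegetic.
Sound (3): it's the actual ambient sound of the location, so diegetic.
(4) it's Yusra's unspoken thought, heard only by the audience via her subjectivity → meta-diegetic.
Sound (5): a subjective body sound — Yusra's private perception, inaudible to Chidinma, so meta-diegetic.
Only (2) is non-diegetic.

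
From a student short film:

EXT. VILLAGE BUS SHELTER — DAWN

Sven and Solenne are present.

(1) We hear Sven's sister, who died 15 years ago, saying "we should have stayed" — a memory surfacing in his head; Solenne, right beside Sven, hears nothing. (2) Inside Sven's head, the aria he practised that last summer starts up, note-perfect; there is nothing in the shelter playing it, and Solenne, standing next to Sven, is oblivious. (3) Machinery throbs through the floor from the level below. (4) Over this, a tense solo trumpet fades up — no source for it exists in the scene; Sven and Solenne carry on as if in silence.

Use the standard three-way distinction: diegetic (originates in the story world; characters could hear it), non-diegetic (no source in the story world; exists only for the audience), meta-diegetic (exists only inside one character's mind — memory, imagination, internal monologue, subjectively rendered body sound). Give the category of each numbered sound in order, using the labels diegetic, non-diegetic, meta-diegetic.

(1) is meta-diegetic: the voice is a memory playing only inside Sven's mind; Solenne can't hear it.
Sound (2): remembered music, private to Sven — Solenne is oblivious because it isn't in the room, so meta-diegetic.
Sound (3): ambient/room sound belonging to the story's physical space, so diegetic.
(4) is non-diegetic: score with no on-screen or off-screen source; it exists for the audience alone.

meta-diegetic, meta-diegetic, diegetic, non-diegetic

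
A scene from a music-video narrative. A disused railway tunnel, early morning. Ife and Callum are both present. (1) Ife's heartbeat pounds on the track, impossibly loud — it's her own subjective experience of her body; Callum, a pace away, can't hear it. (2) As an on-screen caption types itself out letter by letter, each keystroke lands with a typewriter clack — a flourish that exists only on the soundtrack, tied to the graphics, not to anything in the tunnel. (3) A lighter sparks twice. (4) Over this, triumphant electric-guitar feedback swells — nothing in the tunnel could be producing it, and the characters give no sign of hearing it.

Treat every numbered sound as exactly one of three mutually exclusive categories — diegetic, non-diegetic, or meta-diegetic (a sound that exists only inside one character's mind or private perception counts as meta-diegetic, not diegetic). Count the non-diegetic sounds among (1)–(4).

Sound (1): a subjective body sound — Ife's private perception, inaudible to Callum, so meta-diegetic.
(2) it accompanies on-screen graphics, not anything inside the story world → non-diegetic.
(3) the sound comes from a lighter physically present in the location → diegetic.
(4) score with no on-screen or off-screen source; it exists for the audience alone → non-diegetic.
So 2 of the 4 are non-diegetic: (2), (4).

2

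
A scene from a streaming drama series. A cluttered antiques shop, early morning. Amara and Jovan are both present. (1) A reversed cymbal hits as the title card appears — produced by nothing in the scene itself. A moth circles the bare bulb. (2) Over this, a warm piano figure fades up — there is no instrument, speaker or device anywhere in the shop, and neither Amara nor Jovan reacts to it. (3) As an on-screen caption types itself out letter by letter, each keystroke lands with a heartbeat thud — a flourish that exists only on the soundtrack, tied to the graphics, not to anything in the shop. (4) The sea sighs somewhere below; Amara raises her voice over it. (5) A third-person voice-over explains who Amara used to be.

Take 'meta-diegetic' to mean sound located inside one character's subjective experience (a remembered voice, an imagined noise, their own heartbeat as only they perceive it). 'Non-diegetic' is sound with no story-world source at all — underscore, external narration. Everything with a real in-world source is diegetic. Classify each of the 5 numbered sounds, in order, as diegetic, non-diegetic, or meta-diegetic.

non-diegetic, non-diegetic, non-diegetic, diegetic, non-diegetic

(1) it's a sound-design accent with no in-world source; no one in the scene can hear it → non-diegetic.
(2) is non-diegetic: it has no source in the story world and no character can hear it — it's underscore.
(3) is non-diegetic: it accompanies on-screen graphics, not anything inside the story world.
Sound (4): it's the actual ambient sound of the location, so diegetic.
Sound (5): the narrator exists outside the story world, addressing only the audience, so non-diegetic.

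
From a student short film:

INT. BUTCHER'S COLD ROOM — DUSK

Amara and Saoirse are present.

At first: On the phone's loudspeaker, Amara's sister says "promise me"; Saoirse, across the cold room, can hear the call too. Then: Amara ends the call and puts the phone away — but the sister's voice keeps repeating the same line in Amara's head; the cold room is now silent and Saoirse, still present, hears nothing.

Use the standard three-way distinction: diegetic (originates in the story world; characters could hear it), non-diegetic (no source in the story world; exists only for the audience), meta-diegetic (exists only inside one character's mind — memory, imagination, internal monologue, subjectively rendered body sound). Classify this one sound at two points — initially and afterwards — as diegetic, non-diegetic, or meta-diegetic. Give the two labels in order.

diegetic, meta-diegetic

Initially: the loudspeaker is an in-world source; both Amara and Saoirse hear the call → diegetic.
Afterwards: with the phone off, the voice continues only as Amara's private mental replay — Saoirse can't hear it → meta-diegetic.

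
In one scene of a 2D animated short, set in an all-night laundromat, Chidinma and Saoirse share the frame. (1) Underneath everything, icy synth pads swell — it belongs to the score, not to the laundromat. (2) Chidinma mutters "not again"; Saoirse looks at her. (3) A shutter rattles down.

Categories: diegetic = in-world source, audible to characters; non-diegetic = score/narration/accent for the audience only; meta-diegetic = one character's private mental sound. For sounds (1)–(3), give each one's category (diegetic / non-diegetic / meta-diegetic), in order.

(1) it has no source in the story world and no character can hear it — it's underscore → non-diegetic.
(2) on-screen dialogue — Chidinma speaks and Saoirse is there to hear → diegetic.
(3) a shutter is a real object/event in the scene's world → diegetic.

non-diegetic, diegetic, diegetic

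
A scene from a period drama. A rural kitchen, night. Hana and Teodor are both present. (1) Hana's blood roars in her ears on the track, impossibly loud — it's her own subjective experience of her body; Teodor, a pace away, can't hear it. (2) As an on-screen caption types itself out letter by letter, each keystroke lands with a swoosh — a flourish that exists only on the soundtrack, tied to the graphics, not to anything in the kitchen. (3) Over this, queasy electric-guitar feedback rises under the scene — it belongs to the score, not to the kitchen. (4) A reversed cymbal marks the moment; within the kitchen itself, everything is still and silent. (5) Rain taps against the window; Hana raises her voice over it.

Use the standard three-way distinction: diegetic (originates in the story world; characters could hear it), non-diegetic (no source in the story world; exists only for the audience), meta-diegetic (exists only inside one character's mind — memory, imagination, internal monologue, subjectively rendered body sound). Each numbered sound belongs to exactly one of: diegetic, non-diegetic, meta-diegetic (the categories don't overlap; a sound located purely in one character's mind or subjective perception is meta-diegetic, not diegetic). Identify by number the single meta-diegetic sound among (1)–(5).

1

(1) is meta-diegetic: it's Hana's internal bodily sensation rendered as sound; only Hana 'hears' it.
(2) is non-diegetic: the caption isn't part of the story world, so neither is the sound tied to it.
(3) is non-diegetic: nothing in the kitchen produces it and the characters don't hear it — pure soundtrack.
(4) is non-diegetic: nothing in the scene produces it; it's an accent added for the audience.
(5) it's the actual ambient sound of the location → diegetic.
Only (1) is meta-diegetic.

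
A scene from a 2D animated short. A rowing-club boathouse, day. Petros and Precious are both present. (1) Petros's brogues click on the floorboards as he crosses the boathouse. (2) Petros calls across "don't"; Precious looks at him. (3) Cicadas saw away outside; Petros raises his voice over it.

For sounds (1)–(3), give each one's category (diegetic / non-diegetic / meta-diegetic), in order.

(1) Petros's footsteps are produced in the story world → diegetic.
Sound (2): on-screen dialogue — Petros speaks and Precious is there to hear, so diegetic.
Sound (3): ambient/room sound belonging to the story's physical space, so diegetic.

diegetic, diegetic, diegetic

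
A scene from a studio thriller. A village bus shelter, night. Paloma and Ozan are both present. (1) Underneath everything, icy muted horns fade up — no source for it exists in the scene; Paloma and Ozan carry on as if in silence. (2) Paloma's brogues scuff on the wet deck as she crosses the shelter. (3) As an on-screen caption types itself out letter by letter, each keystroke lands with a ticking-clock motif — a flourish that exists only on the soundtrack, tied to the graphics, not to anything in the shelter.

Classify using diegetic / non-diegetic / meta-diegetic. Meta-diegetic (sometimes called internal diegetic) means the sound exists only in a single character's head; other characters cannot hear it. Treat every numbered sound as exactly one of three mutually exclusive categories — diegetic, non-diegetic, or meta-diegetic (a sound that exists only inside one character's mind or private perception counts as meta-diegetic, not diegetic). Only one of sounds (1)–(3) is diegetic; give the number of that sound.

2

(1) nothing in the shelter produces it and the characters don't hear it — pure soundtrack → non-diegetic.
(2) is diegetic: a character's body making contact with the set — an in-world sound.
(3) is non-diegetic: the caption isn't part of the story world, so neither is the sound tied to it.
Only (2) is diegetic.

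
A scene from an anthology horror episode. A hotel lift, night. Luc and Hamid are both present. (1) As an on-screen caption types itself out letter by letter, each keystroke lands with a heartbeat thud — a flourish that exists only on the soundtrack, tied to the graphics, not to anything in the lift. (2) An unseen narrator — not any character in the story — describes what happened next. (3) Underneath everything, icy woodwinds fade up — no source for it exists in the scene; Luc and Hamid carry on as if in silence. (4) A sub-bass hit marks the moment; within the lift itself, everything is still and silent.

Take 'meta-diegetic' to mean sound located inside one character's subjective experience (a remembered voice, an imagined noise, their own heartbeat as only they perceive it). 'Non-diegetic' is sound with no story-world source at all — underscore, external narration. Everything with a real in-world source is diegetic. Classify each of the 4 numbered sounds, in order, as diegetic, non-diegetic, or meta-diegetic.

non-diegetic, non-diegetic, non-diegetic, non-diegetic

(1) the caption isn't part of the story world, so neither is the sound tied to it → non-diegetic.
(2) is non-diegetic: external voice-over — not a character, not heard by anyone in the scene.
(3) it has no source in the story world and no character can hear it — it's underscore → non-diegetic.
Sound (4): nothing in the scene produces it; it's an accent added for the audience, so non-diegetic.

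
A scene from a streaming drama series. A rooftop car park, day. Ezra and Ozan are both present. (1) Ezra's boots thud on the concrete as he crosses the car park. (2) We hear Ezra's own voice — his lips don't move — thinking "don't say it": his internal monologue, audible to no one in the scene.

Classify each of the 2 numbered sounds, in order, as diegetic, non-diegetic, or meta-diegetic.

(1) it's the physical sound of Ezra moving in the space → diegetic.
Sound (2): it's Ezra's unspoken thought, heard only by the audience via his subjectivity, so meta-diegetic.

diegetic, meta-diegetic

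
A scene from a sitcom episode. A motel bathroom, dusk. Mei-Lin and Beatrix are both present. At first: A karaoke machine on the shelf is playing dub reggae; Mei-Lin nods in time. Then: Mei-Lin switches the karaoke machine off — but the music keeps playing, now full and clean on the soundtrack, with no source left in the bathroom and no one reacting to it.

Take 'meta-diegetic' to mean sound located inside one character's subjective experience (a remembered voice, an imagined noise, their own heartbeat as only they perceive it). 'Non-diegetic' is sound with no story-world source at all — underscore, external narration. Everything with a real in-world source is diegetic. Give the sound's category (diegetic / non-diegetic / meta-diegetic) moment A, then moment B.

Moment A: a karaoke machine is a real in-scene source and Mei-Lin reacts to it → diegetic.
Moment B: there is no longer any in-world source and no one can hear it — it has become underscore → non-diegetic.

diegetic, non-diegetic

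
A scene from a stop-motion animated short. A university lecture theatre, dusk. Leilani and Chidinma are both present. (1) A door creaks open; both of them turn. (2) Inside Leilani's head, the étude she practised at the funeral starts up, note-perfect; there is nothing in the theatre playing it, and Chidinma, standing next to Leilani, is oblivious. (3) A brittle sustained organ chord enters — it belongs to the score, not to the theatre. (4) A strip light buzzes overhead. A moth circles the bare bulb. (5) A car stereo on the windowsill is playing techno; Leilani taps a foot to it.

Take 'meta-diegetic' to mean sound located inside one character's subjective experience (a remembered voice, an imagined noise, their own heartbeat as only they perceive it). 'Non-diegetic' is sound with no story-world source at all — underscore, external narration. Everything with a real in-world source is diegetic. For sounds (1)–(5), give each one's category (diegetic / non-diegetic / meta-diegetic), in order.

diegetic, meta-diegetic, non-diegetic, diegetic, diegetic

(1) a door is a real object/event in the scene's world → diegetic.
(2) it lives in Leilani's subjectivity, not in the theatre → meta-diegetic.
(3) nothing in the theatre produces it and the characters don't hear it — pure soundtrack → non-diegetic.
(4) is diegetic: it's the actual ambient sound of the location.
(5) a car stereo is a physical source in the scene and Leilani reacts to it → diegetic.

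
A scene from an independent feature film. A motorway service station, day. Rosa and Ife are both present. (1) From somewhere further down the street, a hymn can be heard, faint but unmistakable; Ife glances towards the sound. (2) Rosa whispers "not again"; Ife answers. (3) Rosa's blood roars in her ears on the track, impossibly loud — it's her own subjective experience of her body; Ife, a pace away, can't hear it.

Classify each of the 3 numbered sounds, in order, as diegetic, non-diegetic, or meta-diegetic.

diegetic, diegetic, meta-diegetic

(1) is diegetic: the music has an off-screen but real-world source and a character hears it.
(2) on-screen dialogue — Rosa speaks and Ife is there to hear → diegetic.
(3) is meta-diegetic: a subjective body sound — Rosa's private perception, inaudible to Ife.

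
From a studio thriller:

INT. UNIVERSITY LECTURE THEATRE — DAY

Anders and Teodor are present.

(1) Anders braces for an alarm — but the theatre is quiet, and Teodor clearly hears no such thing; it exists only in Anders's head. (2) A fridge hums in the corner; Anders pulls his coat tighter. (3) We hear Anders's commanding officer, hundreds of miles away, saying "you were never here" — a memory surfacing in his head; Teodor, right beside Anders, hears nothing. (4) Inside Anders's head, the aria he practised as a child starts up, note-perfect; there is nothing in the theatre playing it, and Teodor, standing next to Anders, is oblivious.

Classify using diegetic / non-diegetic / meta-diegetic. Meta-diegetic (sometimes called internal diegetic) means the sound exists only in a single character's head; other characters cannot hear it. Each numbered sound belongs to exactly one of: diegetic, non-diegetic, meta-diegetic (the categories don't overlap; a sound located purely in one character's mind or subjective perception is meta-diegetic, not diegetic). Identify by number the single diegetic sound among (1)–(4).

Sound (1): subjective to Anders: the theatre is silent and Teodor hears nothing, so meta-diegetic.
Sound (2): ambient/room sound belonging to the story's physical space, so diegetic.
(3) a remembered line, private to Anders — not present in the room, not audible to Teodor → meta-diegetic.
(4) it lives in Anders's subjectivity, not in the theatre → meta-diegetic.
Only (2) is diegetic.

2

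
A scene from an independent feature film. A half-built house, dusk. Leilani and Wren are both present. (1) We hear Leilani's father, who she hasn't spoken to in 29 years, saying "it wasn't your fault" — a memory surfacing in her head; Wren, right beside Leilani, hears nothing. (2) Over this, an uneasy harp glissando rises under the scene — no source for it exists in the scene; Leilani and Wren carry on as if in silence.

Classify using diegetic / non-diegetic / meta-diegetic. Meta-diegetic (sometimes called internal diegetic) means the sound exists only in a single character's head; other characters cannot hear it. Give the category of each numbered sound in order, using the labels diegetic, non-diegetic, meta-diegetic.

(1) a remembered line, private to Leilani — not present in the room, not audible to Wren → meta-diegetic.
(2) score with no on-screen or off-screen source; it exists for the audience alone → non-diegetic.

meta-diegetic, non-diegetic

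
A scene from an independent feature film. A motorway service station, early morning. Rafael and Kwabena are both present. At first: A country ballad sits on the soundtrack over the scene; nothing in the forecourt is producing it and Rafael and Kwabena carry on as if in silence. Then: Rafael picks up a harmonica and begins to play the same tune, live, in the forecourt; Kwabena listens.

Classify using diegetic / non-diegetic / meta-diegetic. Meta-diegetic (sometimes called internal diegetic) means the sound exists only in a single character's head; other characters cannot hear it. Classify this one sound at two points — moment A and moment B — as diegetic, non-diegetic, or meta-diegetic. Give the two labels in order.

Moment A: no in-world source exists and no character can hear it — underscore → non-diegetic.
Moment B: a harmonica is now a real source in the story world and the characters hear it → diegetic.

non-diegetic, diegetic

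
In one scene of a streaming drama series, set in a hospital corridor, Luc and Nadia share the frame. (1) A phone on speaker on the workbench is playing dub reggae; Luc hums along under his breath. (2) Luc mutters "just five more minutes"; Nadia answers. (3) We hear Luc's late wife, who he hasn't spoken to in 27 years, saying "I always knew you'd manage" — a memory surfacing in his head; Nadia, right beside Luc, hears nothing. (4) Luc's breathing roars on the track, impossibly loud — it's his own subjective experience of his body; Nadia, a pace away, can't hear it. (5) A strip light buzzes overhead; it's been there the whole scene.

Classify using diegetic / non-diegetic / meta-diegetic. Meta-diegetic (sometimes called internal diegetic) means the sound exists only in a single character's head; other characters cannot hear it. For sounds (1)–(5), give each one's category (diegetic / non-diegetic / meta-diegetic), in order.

diegetic, diegetic, meta-diegetic, meta-diegetic, diegetic

(1) is diegetic: source music from a phone on speaker, which exists in the story world.
Sound (2): spoken by a character present in the story world, so diegetic.
(3) is meta-diegetic: a remembered line, private to Luc — not present in the room, not audible to Nadia.
(4) is meta-diegetic: it's Luc's internal bodily sensation rendered as sound; only Luc 'hears' it.
(5) a strip light is part of the location's real environment → diegetic.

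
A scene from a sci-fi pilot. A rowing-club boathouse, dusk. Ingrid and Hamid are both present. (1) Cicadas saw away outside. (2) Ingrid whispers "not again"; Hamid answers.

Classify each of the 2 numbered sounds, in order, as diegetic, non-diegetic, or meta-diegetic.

diegetic, diegetic

(1) is diegetic: ambient/room sound belonging to the story's physical space.
(2) is diegetic: Ingrid is a character speaking aloud in the scene.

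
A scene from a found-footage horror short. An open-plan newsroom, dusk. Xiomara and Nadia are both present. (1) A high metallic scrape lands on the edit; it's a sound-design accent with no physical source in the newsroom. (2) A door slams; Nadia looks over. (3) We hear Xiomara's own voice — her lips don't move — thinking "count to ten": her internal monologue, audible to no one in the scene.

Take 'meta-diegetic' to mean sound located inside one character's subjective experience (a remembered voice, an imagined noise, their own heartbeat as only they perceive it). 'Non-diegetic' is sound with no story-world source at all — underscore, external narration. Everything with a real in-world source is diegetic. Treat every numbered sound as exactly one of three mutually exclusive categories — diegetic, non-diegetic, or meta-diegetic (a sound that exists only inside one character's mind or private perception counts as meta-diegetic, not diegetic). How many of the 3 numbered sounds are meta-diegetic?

1

(1) is non-diegetic: it's a sound-design accent with no in-world source; no one in the scene can hear it.
Sound (2): the sound comes from a door physically present in the location, so diegetic.
Sound (3): Xiomara's thought-voice: a private mental sound no other character can hear, so meta-diegetic.
So 1 of the 3 is meta-diegetic: (3).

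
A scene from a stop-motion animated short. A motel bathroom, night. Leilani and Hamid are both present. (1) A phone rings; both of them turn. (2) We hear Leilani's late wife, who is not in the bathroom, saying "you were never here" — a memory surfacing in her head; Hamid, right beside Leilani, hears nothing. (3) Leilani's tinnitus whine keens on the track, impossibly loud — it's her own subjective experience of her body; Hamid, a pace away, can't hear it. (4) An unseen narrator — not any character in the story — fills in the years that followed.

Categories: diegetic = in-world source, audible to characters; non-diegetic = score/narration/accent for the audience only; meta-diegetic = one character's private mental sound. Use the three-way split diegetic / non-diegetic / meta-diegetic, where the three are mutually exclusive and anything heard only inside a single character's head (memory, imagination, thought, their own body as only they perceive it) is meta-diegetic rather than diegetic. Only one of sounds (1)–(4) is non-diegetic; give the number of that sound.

(1) an in-world source (a phone); characters could hear it → diegetic.
Sound (2): the voice is a memory playing only inside Leilani's mind; Hamid can't hear it, so meta-diegetic.
(3) is meta-diegetic: point-of-audition from inside Leilani's body; not a sound in the room.
(4) commentary laid over the scene from outside the fiction → non-diegetic.
Only (4) is non-diegetic.

4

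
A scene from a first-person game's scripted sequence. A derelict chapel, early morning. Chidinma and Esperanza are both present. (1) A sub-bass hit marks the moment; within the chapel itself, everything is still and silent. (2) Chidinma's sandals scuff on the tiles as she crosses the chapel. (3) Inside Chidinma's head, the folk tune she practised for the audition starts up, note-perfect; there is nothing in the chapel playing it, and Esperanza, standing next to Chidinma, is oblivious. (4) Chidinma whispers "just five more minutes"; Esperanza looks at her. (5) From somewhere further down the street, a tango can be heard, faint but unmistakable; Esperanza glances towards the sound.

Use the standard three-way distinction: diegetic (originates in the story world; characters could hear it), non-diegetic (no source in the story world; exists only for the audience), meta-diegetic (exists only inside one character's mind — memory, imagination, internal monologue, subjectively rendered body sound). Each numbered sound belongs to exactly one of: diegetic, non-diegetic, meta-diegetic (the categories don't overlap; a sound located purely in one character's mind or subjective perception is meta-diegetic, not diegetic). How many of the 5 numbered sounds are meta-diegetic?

Sound (1): an editorial stinger — it belongs to the cut, not the story world, so non-diegetic.
Sound (2): Chidinma's footsteps are produced in the story world, so diegetic.
(3) it lives in Chidinma's subjectivity, not in the chapel → meta-diegetic.
Sound (4): spoken by a character present in the story world, so diegetic.
(5) is diegetic: off-screen diegetic: the source is out of frame but still in the story's space.
So 1 of the 5 is meta-diegetic: (3).

1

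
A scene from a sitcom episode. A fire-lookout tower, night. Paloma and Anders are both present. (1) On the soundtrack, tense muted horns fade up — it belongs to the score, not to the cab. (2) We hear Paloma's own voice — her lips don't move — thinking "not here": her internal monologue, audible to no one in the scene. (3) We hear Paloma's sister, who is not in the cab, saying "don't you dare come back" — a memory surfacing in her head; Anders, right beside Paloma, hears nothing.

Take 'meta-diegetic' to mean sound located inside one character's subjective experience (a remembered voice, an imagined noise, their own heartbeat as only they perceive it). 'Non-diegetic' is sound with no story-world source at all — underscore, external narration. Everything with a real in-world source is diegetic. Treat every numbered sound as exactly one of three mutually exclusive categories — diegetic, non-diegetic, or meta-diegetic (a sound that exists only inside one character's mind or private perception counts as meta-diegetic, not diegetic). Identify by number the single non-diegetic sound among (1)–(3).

Sound (1): score with no on-screen or off-screen source; it exists for the audience alone, so non-diegetic.
(2) Paloma's thought-voice: a private mental sound no other character can hear → meta-diegetic.
(3) is meta-diegetic: the voice is a memory playing only inside Paloma's mind; Anders can't hear it.
Only (1) is non-diegetic.

1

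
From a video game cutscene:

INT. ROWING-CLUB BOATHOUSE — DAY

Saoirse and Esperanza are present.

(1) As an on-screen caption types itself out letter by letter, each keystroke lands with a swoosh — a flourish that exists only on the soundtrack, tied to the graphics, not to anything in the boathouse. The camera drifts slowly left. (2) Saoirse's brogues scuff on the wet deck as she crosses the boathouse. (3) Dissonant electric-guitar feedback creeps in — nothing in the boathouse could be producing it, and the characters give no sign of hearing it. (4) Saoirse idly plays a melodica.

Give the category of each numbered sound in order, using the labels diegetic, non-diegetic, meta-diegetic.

non-diegetic, diegetic, non-diegetic, diegetic

(1) the caption isn't part of the story world, so neither is the sound tied to it → non-diegetic.
(2) is diegetic: a character's body making contact with the set — an in-world sound.
(3) it has no source in the story world and no character can hear it — it's underscore → non-diegetic.
(4) the instrument and the performer are both in the scene → diegetic.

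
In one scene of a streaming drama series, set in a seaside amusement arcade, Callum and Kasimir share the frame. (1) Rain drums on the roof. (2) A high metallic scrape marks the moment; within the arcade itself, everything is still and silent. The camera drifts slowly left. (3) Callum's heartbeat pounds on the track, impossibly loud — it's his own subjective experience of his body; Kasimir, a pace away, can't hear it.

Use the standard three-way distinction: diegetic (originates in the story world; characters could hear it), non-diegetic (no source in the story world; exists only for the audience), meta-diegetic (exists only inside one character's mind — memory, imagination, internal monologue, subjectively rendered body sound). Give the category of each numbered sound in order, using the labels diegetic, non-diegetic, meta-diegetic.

(1) ambient/room sound belonging to the story's physical space → diegetic.
(2) nothing in the scene produces it; it's an accent added for the audience → non-diegetic.
Sound (3): it's Callum's internal bodily sensation rendered as sound; only Callum 'hears' it, so meta-diegetic.

diegetic, non-diegetic, meta-diegetic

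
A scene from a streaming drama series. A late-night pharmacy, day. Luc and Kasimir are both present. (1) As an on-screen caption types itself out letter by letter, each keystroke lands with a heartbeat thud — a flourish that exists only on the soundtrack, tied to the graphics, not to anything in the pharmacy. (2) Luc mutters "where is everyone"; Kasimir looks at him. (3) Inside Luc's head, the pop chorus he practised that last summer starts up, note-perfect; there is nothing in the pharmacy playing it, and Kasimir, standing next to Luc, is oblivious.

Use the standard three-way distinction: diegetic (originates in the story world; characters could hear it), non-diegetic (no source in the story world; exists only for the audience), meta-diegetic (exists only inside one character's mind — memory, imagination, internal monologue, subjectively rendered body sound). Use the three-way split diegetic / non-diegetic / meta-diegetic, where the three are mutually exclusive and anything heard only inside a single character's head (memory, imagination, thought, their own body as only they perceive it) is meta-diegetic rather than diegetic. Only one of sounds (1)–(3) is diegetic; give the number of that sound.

Sound (1): the caption isn't part of the story world, so neither is the sound tied to it, so non-diegetic.
(2) spoken by a character present in the story world → diegetic.
Sound (3): remembered music, private to Luc — Kasimir is oblivious because it isn't in the room, so meta-diegetic.
Only (2) is diegetic.

2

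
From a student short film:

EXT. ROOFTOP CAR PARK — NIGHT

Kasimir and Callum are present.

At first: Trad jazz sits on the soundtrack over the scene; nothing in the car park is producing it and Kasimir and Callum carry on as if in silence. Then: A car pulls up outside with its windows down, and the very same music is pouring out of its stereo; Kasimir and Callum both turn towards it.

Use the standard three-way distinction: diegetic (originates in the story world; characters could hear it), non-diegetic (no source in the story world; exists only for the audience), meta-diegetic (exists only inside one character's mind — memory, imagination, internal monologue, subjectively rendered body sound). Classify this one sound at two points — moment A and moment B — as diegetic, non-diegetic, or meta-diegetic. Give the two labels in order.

non-diegetic, diegetic

Moment A: no in-world source exists and no character can hear it — underscore → non-diegetic.
Moment B: the car stereo is now a real source in the story world and the characters hear it → diegetic.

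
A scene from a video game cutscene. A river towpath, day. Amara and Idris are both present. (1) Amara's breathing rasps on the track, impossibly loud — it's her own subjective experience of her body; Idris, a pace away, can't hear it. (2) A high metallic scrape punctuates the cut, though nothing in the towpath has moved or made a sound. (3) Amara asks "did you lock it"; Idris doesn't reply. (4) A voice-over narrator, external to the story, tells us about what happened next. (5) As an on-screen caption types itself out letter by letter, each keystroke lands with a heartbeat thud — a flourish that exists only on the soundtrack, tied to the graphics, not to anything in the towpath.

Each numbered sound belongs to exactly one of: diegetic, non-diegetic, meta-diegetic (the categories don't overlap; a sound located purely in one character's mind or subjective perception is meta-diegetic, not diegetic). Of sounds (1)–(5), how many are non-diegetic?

3

(1) is meta-diegetic: a subjective body sound — Amara's private perception, inaudible to Idris.
Sound (2): nothing in the scene produces it; it's an accent added for the audience, so non-diegetic.
Sound (3): spoken by a character present in the story world, so diegetic.
(4) is non-diegetic: commentary laid over the scene from outside the fiction.
Sound (5): sound married to a title/caption — outside the diegesis by definition, so non-diegetic.
So 3 of the 5 are non-diegetic: (2), (4), (5).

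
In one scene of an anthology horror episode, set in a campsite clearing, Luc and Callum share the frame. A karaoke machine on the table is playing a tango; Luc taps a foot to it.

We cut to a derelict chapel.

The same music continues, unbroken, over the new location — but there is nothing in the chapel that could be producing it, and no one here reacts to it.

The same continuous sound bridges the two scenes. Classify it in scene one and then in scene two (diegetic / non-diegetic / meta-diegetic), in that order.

diegetic, non-diegetic

Scene one: a karaoke machine is an on-screen source and Luc reacts to it → diegetic.
Scene two: there is no source in the chapel and no one hears it — it's now underscore → non-diegetic.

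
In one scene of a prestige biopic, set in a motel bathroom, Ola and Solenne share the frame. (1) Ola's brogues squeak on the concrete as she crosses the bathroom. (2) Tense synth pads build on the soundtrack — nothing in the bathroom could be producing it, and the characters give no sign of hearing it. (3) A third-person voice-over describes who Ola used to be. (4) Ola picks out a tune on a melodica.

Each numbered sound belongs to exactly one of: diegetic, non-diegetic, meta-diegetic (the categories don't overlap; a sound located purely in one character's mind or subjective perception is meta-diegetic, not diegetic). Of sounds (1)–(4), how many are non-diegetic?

Sound (1): Ola's footsteps are produced in the story world, so diegetic.
Sound (2): it has no source in the story world and no character can hear it — it's underscore, so non-diegetic.
Sound (3): the narrator exists outside the story world, addressing only the audience, so non-diegetic.
(4) Ola is producing the music live, in the story world → diegetic.
Non-diegetic: (2), (3) — that's 2.

2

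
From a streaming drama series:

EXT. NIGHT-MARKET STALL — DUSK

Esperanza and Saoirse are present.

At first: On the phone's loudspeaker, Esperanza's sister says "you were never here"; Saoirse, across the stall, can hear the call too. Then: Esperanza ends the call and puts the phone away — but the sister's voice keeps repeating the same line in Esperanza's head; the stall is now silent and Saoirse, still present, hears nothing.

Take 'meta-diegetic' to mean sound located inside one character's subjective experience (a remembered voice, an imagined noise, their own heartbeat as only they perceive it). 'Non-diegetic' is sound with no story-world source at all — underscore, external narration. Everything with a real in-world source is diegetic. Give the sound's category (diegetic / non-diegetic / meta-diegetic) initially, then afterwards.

diegetic, meta-diegetic

Initially: the loudspeaker is an in-world source; both Esperanza and Saoirse hear the call → diegetic.
Afterwards: with the phone off, the voice continues only as Esperanza's private mental replay — Saoirse can't hear it → meta-diegetic.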